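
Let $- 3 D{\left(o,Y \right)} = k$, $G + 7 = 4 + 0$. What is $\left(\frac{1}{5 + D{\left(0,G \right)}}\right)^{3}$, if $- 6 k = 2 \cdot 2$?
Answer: $\frac{729}{103823} \approx 0.0070216$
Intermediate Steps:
$G = -3$ ($G = -7 + \left(4 + 0\right) = -7 + 4 = -3$)
$k = - \frac{2}{3}$ ($k = - \frac{2 \cdot 2}{6} = \left(- \frac{1}{6}\right) 4 = - \frac{2}{3} \approx -0.66667$)
$D{\left(o,Y \right)} = \frac{2}{9}$ ($D{\left(o,Y \right)} = \left(- \frac{1}{3}\right) \left(- \frac{2}{3}\right) = \frac{2}{9}$)
$\left(\frac{1}{5 + D{\left(0,G \right)}}\right)^{3} = \left(\frac{1}{5 + \frac{2}{9}}\right)^{3} = \left(\frac{1}{\frac{47}{9}}\right)^{3} = \left(\frac{9}{47}\right)^{3} = \frac{729}{103823}$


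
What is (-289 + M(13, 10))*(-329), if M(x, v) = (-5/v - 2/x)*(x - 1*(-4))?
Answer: 2567187/26 ≈ 98738.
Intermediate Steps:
M(x, v) = (4 + x)*(-5/v - 2/x) (M(x, v) = (-5/v - 2/x)*(x + 4) = (-5/v - 2/x)*(4 + x) = (4 + x)*(-5/v - 2/x))
(-289 + M(13, 10))*(-329) = (-289 + (-2 - 20/10 - 8/13 - 5*13/10))*(-329) = (-289 + (-2 - 20*⅒ - 8*1/13 - 5*13*⅒))*(-329) = (-289 + (-2 - 2 - 8/13 - 13/2))*(-329) = (-289 - 289/26)*(-329) = -7803/26*(-329) = 2567187/26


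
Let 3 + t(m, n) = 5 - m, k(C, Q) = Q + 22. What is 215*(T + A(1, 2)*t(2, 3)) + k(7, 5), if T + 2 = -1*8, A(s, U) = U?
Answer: -2123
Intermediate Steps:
k(C, Q) = 22 + Q
t(m, n) = 2 - m (t(m, n) = -3 + (5 - m) = 2 - m)
T = -10 (T = -2 - 1*8 = -2 - 8 = -10)
215*(T + A(1, 2)*t(2, 3)) + k(7, 5) = 215*(-10 + 2*(2 - 1*2)) + (22 + 5) = 215*(-10 + 2*(2 - 2)) + 27 = 215*(-10 + 2*0) + 27 = 215*(-10 + 0) + 27 = 215*(-10) + 27 = -2150 + 27 = -2123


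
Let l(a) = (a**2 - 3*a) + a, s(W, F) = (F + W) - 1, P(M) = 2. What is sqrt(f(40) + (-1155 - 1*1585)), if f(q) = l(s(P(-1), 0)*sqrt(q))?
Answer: 2*I*sqrt(675 + sqrt(10)) ≈ 52.083*I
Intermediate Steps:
s(W, F) = -1 + F + W
l(a) = a**2 - 2*a
f(q) = sqrt(q)*(-2 + sqrt(q)) (f(q) = ((-1 + 0 + 2)*sqrt(q))*(-2 + (-1 + 0 + 2)*sqrt(q)) = (1*sqrt(q))*(-2 + 1*sqrt(q)) = sqrt(q)*(-2 + sqrt(q)))
sqrt(f(40) + (-1155 - 1*1585)) = sqrt((40 - 4*sqrt(10)) + (-1155 - 1*1585)) = sqrt((40 - 4*sqrt(10)) + (-1155 - 1585)) = sqrt((40 - 4*sqrt(10)) - 2740) = sqrt(-2700 - 4*sqrt(10))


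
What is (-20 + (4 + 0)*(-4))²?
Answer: 1296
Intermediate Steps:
(-20 + (4 + 0)*(-4))² = (-20 + 4*(-4))² = (-20 - 16)² = (-36)² = 1296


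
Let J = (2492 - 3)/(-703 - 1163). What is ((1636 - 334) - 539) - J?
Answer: 1426247/1866 ≈ 764.33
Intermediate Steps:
J = -2489/1866 (J = 2489/(-1866) = 2489*(-1/1866) = -2489/1866 ≈ -1.3339)
((1636 - 334) - 539) - J = ((1636 - 334) - 539) - 1*(-2489/1866) = (1302 - 539) + 2489/1866 = 763 + 2489/1866 = 1426247/1866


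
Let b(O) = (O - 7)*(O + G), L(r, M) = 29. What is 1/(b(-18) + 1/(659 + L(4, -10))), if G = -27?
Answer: 688/774001 ≈ 0.00088889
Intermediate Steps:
b(O) = (-27 + O)*(-7 + O) (b(O) = (O - 7)*(O - 27) = (-7 + O)*(-27 + O) = (-27 + O)*(-7 + O))
1/(b(-18) + 1/(659 + L(4, -10))) = 1/((189 + (-18)**2 - 34*(-18)) + 1/(659 + 29)) = 1/((189 + 324 + 612) + 1/688) = 1/(1125 + 1/688) = 1/(774001/688) = 688/774001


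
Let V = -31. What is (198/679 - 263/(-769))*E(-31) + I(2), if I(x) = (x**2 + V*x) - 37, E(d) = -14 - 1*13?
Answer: -58536998/522151 ≈ -112.11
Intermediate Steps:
E(d) = -27 (E(d) = -14 - 13 = -27)
I(x) = -37 + x**2 - 31*x (I(x) = (x**2 - 31*x) - 37 = -37 + x**2 - 31*x)
(198/679 - 263/(-769))*E(-31) + I(2) = (198/679 - 263/(-769))*(-27) + (-37 + 2**2 - 31*2) = (198*(1/679) - 263*(-1/769))*(-27) + (-37 + 4 - 62) = (198/679 + 263/769)*(-27) - 95 = (330839/522151)*(-27) - 95 = -8932653/522151 - 95 = -58536998/522151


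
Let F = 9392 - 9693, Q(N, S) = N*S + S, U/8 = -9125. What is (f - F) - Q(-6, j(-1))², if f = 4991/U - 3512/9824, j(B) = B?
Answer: 6175892013/22411000 ≈ 275.57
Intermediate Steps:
U = -73000 (U = 8*(-9125) = -73000)
Q(N, S) = S + N*S
f = -9543987/22411000 (f = 4991/(-73000) - 3512/9824 = 4991*(-1/73000) - 3512*1/9824 = -4991/73000 - 439/1228 = -9543987/22411000 ≈ -0.42586)
F = -301
(f - F) - Q(-6, j(-1))² = (-9543987/22411000 - 1*(-301)) - (-(1 - 6))² = (-9543987/22411000 + 301) - (-1*(-5))² = 6736167013/22411000 - 1*5² = 6736167013/22411000 - 1*25 = 6736167013/22411000 - 25 = 6175892013/22411000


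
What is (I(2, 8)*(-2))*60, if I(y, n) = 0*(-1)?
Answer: 0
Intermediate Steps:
I(y, n) = 0
(I(2, 8)*(-2))*60 = (0*(-2))*60 = 0*60 = 0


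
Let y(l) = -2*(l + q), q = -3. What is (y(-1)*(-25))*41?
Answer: -8200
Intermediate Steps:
y(l) = 6 - 2*l (y(l) = -2*(l - 3) = -2*(-3 + l) = 6 - 2*l)
(y(-1)*(-25))*41 = ((6 - 2*(-1))*(-25))*41 = ((6 + 2)*(-25))*41 = (8*(-25))*41 = -200*41 = -8200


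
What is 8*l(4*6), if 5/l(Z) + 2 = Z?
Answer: 20/11 ≈ 1.8182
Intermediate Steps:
l(Z) = 5/(-2 + Z)
8*l(4*6) = 8*(5/(-2 + 4*6)) = 8*(5/(-2 + 24)) = 8*(5/22) = 20/11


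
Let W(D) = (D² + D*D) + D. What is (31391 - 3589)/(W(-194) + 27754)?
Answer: 13901/51416 ≈ 0.27036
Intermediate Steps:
W(D) = D + 2*D² (W(D) = (D² + D²) + D = 2*D² + D = D + 2*D²)
(31391 - 3589)/(W(-194) + 27754) = (31391 - 3589)/(-194*(1 + 2*(-194)) + 27754) = 27802/(-194*(1 - 388) + 27754) = 27802/(-194*(-387) + 27754) = 27802/(75078 + 27754) = 27802/102832 = 27802*(1/102832) = 13901/51416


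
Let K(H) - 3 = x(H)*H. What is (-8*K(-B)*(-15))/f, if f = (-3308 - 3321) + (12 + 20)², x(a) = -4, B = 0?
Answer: -72/1121 ≈ -0.064228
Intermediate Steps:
K(H) = 3 - 4*H
f = -5605 (f = -6629 + 32² = -6629 + 1024 = -5605)
(-8*K(-B)*(-15))/f = (-8*(3 - (-4)*0)*(-15))/(-5605) = (-8*(3 - 4*0)*(-15))*(-1/5605) = (-8*(3 + 0)*(-15))*(-1/5605) = (-8*3*(-15))*(-1/5605) = -24*(-15)*(-1/5605) = 360*(-1/5605) = -72/1121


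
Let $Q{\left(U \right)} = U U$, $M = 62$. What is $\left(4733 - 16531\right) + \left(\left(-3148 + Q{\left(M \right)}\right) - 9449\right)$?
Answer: $-20551$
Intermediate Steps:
$Q{\left(U \right)} = U^{2}$
$\left(4733 - 16531\right) + \left(\left(-3148 + Q{\left(M \right)}\right) - 9449\right) = \left(4733 - 16531\right) - \left(12597 - 3844\right) = -11798 + \left(\left(-3148 + 3844\right) - 9449\right) = -11798 + \left(696 - 9449\right) = -11798 - 8753 = -20551$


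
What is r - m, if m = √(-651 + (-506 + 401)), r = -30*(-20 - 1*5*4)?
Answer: 1200 - 6*I*√21 ≈ 1200.0 - 27.495*I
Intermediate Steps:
r = 1200 (r = -30*(-20 - 5*4) = -30*(-20 - 20) = -30*(-40) = 1200)
m = 6*I*√21 (m = √(-651 - 105) = √(-756) = 6*I*√21 ≈ 27.495*I)
r - m = 1200 - 6*I*√21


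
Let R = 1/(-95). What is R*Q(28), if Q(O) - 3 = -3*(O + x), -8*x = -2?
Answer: 327/380 ≈ 0.86053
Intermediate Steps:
x = 1/4 (x = -1/8*(-2) = 1/4 ≈ 0.25000)
R = -1/95 ≈ -0.010526
Q(O) = 9/4 - 3*O (Q(O) = 3 - 3*(O + 1/4) = 3 - 3*(1/4 + O) = 3 + (-3/4 - 3*O) = 9/4 - 3*O)
R*Q(28) = -(9/4 - 3*28)/95 = -(9/4 - 84)/95 = -1/95*(-327/4) = 327/380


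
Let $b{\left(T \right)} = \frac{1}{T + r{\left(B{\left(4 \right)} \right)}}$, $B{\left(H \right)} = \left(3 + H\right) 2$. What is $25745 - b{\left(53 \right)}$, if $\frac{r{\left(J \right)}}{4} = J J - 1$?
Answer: $\frac{21445584}{833} \approx 25745.0$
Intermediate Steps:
$B{\left(H \right)} = 6 + 2 H$
$r{\left(J \right)} = -4 + 4 J^{2}$ ($r{\left(J \right)} = 4 \left(J J - 1\right) = 4 \left(J^{2} - 1\right) = 4 \left(-1 + J^{2}\right) = -4 + 4 J^{2}$)
$b{\left(T \right)} = \frac{1}{780 + T}$ ($b{\left(T \right)} = \frac{1}{T - \left(4 - 4 \left(6 + 2 \cdot 4\right)^{2}\right)} = \frac{1}{T - \left(4 - 4 \left(6 + 8\right)^{2}\right)} = \frac{1}{T - \left(4 - 4 \cdot 14^{2}\right)} = \frac{1}{T + \left(-4 + 4 \cdot 196\right)} = \frac{1}{T + \left(-4 + 784\right)} = \frac{1}{T + 780} = \frac{1}{780 + T}$)
$25745 - b{\left(53 \right)} = 25745 - \frac{1}{780 + 53} = 25745 - \frac{1}{833} = \frac{21445584}{833}$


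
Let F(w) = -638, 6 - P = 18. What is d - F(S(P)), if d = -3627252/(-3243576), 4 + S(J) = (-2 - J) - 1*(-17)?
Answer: 172752395/270298 ≈ 639.12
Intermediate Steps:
P = -12 (P = 6 - 1*18 = 6 - 18 = -12)
S(J) = 11 - J (S(J) = -4 + ((-2 - J) - 1*(-17)) = -4 + ((-2 - J) + 17) = -4 + (15 - J) = 11 - J)
d = 302271/270298 (d = -3627252*(-1/3243576) = 302271/270298 ≈ 1.1183)
d - F(S(P)) = 302271/270298 - 1*(-638) = 302271/270298 + 638 = 172752395/270298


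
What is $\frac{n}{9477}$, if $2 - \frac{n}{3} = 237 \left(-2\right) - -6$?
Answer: $\frac{470}{3159} \approx 0.14878$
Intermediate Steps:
$n = 1410$ ($n = 6 - 3 \left(237 \left(-2\right) - -6\right) = 6 - 3 \left(-474 + 6\right) = 6 - -1404 = 6 + 1404 = 1410$)
$\frac{n}{9477} = \frac{1410}{9477} = 1410 \cdot \frac{1}{9477} = \frac{470}{3159}$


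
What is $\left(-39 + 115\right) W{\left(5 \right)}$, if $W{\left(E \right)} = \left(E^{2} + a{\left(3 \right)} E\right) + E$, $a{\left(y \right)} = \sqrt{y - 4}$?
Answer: $2280 + 380 i \approx 2280.0 + 380.0 i$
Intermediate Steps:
$a{\left(y \right)} = \sqrt{-4 + y}$
$W{\left(E \right)} = E + E^{2} + i E$ ($W{\left(E \right)} = \left(E^{2} + \sqrt{-4 + 3} E\right) + E = \left(E^{2} + \sqrt{-1} E\right) + E = \left(E^{2} + i E\right) + E = E + E^{2} + i E$)
$\left(-39 + 115\right) W{\left(5 \right)} = \left(-39 + 115\right) 5 \left(1 + i + 5\right) = 76 \cdot 5 \left(6 + i\right) = 76 \left(30 + 5 i\right) = 2280 + 380 i$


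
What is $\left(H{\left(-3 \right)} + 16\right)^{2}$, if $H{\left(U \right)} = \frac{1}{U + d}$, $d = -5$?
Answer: $\frac{16129}{64} \approx 252.02$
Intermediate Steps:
$H{\left(U \right)} = \frac{1}{-5 + U}$ ($H{\left(U \right)} = \frac{1}{U - 5} = \frac{1}{-5 + U}$)
$\left(H{\left(-3 \right)} + 16\right)^{2} = \left(\frac{1}{-5 - 3} + 16\right)^{2} = \left(\frac{1}{-8} + 16\right)^{2} = \left(- \frac{1}{8} + 16\right)^{2} = \left(\frac{127}{8}\right)^{2} = \frac{16129}{64}$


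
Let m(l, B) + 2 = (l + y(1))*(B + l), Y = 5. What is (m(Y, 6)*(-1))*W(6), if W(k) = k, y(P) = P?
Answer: -384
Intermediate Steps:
m(l, B) = -2 + (1 + l)*(B + l) (m(l, B) = -2 + (l + 1)*(B + l) = -2 + (1 + l)*(B + l))
(m(Y, 6)*(-1))*W(6) = ((-2 + 6 + 5 + 5² + 6*5)*(-1))*6 = ((-2 + 6 + 5 + 25 + 30)*(-1))*6 = (64*(-1))*6 = -64*6 = -384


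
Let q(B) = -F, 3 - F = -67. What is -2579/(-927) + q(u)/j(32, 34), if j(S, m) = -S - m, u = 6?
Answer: 39184/10197 ≈ 3.8427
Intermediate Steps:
F = 70 (F = 3 - 1*(-67) = 3 + 67 = 70)
q(B) = -70 (q(B) = -1*70 = -70)
-2579/(-927) + q(u)/j(32, 34) = -2579/(-927) - 70/(-1*32 - 1*34) = -2579*(-1/927) - 70/(-32 - 34) = 2579/927 - 70/(-66) = 2579/927 - 70*(-1/66) = 2579/927 + 35/33 = 39184/10197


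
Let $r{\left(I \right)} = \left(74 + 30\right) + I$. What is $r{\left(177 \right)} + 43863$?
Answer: $44144$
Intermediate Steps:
$r{\left(I \right)} = 104 + I$
$r{\left(177 \right)} + 43863 = \left(104 + 177\right) + 43863 = 281 + 43863 = 44144$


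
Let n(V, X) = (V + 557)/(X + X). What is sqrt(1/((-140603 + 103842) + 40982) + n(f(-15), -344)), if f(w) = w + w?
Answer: I*sqrt(44846951093)/242004 ≈ 0.87507*I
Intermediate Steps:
f(w) = 2*w
n(V, X) = (557 + V)/(2*X) (n(V, X) = (557 + V)/((2*X)) = (557 + V)*(1/(2*X)) = (557 + V)/(2*X))
sqrt(1/((-140603 + 103842) + 40982) + n(f(-15), -344)) = sqrt(1/((-140603 + 103842) + 40982) + (1/2)*(557 + 2*(-15))/(-344)) = sqrt(1/(-36761 + 40982) + (1/2)*(-1/344)*(557 - 30)) = sqrt(1/4221 + (1/2)*(-1/344)*527) = sqrt(1/4221 - 527/688) = sqrt(-2223779/2904048) = I*sqrt(44846951093)/242004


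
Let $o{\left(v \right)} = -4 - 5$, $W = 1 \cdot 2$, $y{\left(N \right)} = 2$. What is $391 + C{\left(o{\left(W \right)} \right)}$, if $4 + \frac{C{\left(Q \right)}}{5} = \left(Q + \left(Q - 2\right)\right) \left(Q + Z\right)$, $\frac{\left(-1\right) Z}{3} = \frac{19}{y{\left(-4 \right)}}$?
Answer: $4121$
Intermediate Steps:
$W = 2$
$Z = - \frac{57}{2}$ ($Z = - 3 \cdot \frac{19}{2} = - 3 \cdot 19 \cdot \frac{1}{2} = \left(-3\right) \frac{19}{2} = - \frac{57}{2} \approx -28.5$)
$o{\left(v \right)} = -9$
$C{\left(Q \right)} = -20 + 5 \left(-2 + 2 Q\right) \left(- \frac{57}{2} + Q\right)$ ($C{\left(Q \right)} = -20 + 5 \left(Q + \left(Q - 2\right)\right) \left(Q - \frac{57}{2}\right) = -20 + 5 \left(Q + \left(Q - 2\right)\right) \left(- \frac{57}{2} + Q\right) = -20 + 5 \left(Q + \left(-2 + Q\right)\right) \left(- \frac{57}{2} + Q\right) = -20 + 5 \left(-2 + 2 Q\right) \left(- \frac{57}{2} + Q\right)$)
$391 + C{\left(o{\left(W \right)} \right)} = 391 + \left(265 - -2655 + 10 \left(-9\right)^{2}\right) = 391 + \left(265 + 2655 + 10 \cdot 81\right) = 391 + \left(265 + 2655 + 810\right) = 391 + 3730 = 4121$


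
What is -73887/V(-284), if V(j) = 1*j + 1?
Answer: 73887/283 ≈ 261.08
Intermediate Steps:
V(j) = 1 + j (V(j) = j + 1 = 1 + j)
-73887/V(-284) = -73887/(1 - 284) = -73887/(-283) = -73887*(-1/283) = 73887/283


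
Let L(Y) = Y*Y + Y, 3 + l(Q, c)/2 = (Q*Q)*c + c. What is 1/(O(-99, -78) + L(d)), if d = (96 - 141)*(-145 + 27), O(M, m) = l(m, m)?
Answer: 1/27252144 ≈ 3.6694e-8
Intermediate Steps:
l(Q, c) = -6 + 2*c + 2*c*Q² (l(Q, c) = -6 + 2*((Q*Q)*c + c) = -6 + 2*(Q²*c + c) = -6 + 2*(c*Q² + c) = -6 + 2*(c + c*Q²) = -6 + (2*c + 2*c*Q²) = -6 + 2*c + 2*c*Q²)
O(M, m) = -6 + 2*m + 2*m³ (O(M, m) = -6 + 2*m + 2*m*m² = -6 + 2*m + 2*m³)
d = 5310 (d = -45*(-118) = 5310)
L(Y) = Y + Y² (L(Y) = Y² + Y = Y + Y²)
1/(O(-99, -78) + L(d)) = 1/((-6 + 2*(-78) + 2*(-78)³) + 5310*(1 + 5310)) = 1/((-6 - 156 + 2*(-474552)) + 5310*5311) = 1/((-6 - 156 - 949104) + 28201410) = 1/(-949266 + 28201410) = 1/27252144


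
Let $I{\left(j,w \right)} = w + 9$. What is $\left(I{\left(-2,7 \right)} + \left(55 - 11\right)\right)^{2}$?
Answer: $3600$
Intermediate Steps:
$I{\left(j,w \right)} = 9 + w$
$\left(I{\left(-2,7 \right)} + \left(55 - 11\right)\right)^{2} = \left(\left(9 + 7\right) + \left(55 - 11\right)\right)^{2} = \left(16 + 44\right)^{2} = 60^{2} = 3600$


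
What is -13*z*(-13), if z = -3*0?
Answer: 0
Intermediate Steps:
z = 0
-13*z*(-13) = -13*0*(-13) = 0*(-13) = 0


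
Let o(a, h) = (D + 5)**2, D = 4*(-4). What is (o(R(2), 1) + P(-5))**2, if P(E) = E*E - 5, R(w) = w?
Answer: 19881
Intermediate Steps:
D = -16
o(a, h) = 121 (o(a, h) = (-16 + 5)**2 = (-11)**2 = 121)
P(E) = -5 + E**2 (P(E) = E**2 - 5 = -5 + E**2)
(o(R(2), 1) + P(-5))**2 = (121 + (-5 + (-5)**2))**2 = (121 + (-5 + 25))**2 = (121 + 20)**2 = 141**2 = 19881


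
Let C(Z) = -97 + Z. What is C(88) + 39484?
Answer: 39475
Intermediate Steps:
C(88) + 39484 = (-97 + 88) + 39484 = -9 + 39484 = 39475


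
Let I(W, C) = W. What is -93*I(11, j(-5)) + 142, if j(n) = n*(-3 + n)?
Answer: -881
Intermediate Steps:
-93*I(11, j(-5)) + 142 = -93*11 + 142 = -1023 + 142 = -881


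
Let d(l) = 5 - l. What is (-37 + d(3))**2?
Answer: 1225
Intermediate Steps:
(-37 + d(3))**2 = (-37 + (5 - 1*3))**2 = (-37 + (5 - 3))**2 = (-37 + 2)**2 = (-35)**2 = 1225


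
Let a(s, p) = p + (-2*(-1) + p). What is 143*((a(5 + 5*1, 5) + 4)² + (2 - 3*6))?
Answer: 34320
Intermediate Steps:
a(s, p) = 2 + 2*p (a(s, p) = p + (2 + p) = 2 + 2*p)
143*((a(5 + 5*1, 5) + 4)² + (2 - 3*6)) = 143*(((2 + 2*5) + 4)² + (2 - 3*6)) = 143*(((2 + 10) + 4)² + (2 - 18)) = 143*((12 + 4)² - 16) = 143*(16² - 16) = 143*(256 - 16) = 143*240 = 34320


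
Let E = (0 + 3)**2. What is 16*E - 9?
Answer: 135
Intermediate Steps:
E = 9 (E = 3**2 = 9)
16*E - 9 = 16*9 - 9 = 144 - 9 = 135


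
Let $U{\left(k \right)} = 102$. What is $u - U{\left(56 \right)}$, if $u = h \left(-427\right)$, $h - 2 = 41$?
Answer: $-18463$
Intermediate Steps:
$h = 43$ ($h = 2 + 41 = 43$)
$u = -18361$ ($u = 43 \left(-427\right) = -18361$)
$u - U{\left(56 \right)} = -18361 - 102 = -18463$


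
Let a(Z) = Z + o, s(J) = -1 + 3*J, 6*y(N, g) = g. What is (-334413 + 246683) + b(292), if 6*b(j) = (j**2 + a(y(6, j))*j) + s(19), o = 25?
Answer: -629324/9 ≈ -69925.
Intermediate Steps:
y(N, g) = g/6
a(Z) = 25 + Z (a(Z) = Z + 25 = 25 + Z)
b(j) = 28/3 + j**2/6 + j*(25 + j/6)/6 (b(j) = ((j**2 + (25 + j/6)*j) + (-1 + 3*19))/6 = ((j**2 + j*(25 + j/6)) + (-1 + 57))/6 = ((j**2 + j*(25 + j/6)) + 56)/6 = (56 + j**2 + j*(25 + j/6))/6 = 28/3 + j**2/6 + j*(25 + j/6)/6)
(-334413 + 246683) + b(292) = (-334413 + 246683) + (28/3 + (7/36)*292**2 + (25/6)*292) = -87730 + (28/3 + (7/36)*85264 + 3650/3) = -87730 + (28/3 + 149212/9 + 3650/3) = -87730 + 160246/9 = -629324/9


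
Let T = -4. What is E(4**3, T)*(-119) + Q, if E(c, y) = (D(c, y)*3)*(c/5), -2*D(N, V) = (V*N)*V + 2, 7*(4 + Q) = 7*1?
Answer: 11721009/5 ≈ 2.3442e+6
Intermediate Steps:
Q = -3 (Q = -4 + (7*1)/7 = -4 + (1/7)*7 = -4 + 1 = -3)
D(N, V) = -1 - N*V**2/2 (D(N, V) = -((V*N)*V + 2)/2 = -((N*V)*V + 2)/2 = -(N*V**2 + 2)/2 = -(2 + N*V**2)/2 = -1 - N*V**2/2)
E(c, y) = c*(-3 - 3*c*y**2/2)/5 (E(c, y) = ((-1 - c*y**2/2)*3)*(c/5) = (-3 - 3*c*y**2/2)*(c*(1/5)) = (-3 - 3*c*y**2/2)*(c/5) = c*(-3 - 3*c*y**2/2)/5)
E(4**3, T)*(-119) + Q = -3/10*4**3*(2 + 4**3*(-4)**2)*(-119) - 3 = -3/10*64*(2 + 64*16)*(-119) - 3 = -3/10*64*(2 + 1024)*(-119) - 3 = -3/10*64*1026*(-119) - 3 = -98496/5*(-119) - 3 = 11721024/5 - 3 = 11721009/5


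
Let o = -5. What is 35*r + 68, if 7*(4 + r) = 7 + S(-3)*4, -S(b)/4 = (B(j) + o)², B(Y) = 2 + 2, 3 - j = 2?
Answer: -117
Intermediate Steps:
j = 1 (j = 3 - 1*2 = 3 - 2 = 1)
B(Y) = 4
S(b) = -4 (S(b) = -4*(4 - 5)² = -4*(-1)² = -4*1 = -4)
r = -37/7 (r = -4 + (7 - 4*4)/7 = -4 + (7 - 16)/7 = -4 + (⅐)*(-9) = -4 - 9/7 = -37/7 ≈ -5.2857)
35*r + 68 = 35*(-37/7) + 68 = -185 + 68 = -117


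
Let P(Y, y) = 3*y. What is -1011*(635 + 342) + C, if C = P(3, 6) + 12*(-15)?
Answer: -987909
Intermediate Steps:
C = -162 (C = 3*6 + 12*(-15) = 18 - 180 = -162)
-1011*(635 + 342) + C = -1011*(635 + 342) - 162 = -1011*977 - 162 = -987747 - 162 = -987909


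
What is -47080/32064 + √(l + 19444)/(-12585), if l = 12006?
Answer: -5885/4008 - √1258/2517 ≈ -1.4824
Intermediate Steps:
-47080/32064 + √(l + 19444)/(-12585) = -47080/32064 + √(12006 + 19444)/(-12585) = -47080*1/32064 + √31450*(-1/12585) = -5885/4008 + (5*√1258)*(-1/12585) = -5885/4008 - √1258/2517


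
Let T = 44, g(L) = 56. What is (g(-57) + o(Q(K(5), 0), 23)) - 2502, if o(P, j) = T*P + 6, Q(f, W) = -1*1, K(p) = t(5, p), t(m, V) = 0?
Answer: -2484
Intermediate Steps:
K(p) = 0
Q(f, W) = -1
o(P, j) = 6 + 44*P (o(P, j) = 44*P + 6 = 6 + 44*P)
(g(-57) + o(Q(K(5), 0), 23)) - 2502 = (56 + (6 + 44*(-1))) - 2502 = (56 + (6 - 44)) - 2502 = (56 - 38) - 2502 = 18 - 2502 = -2484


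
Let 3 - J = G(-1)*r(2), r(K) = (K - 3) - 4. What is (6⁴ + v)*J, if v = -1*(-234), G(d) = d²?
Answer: 12240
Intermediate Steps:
r(K) = -7 + K (r(K) = (-3 + K) - 4 = -7 + K)
v = 234
J = 8 (J = 3 - (-1)²*(-7 + 2) = 3 - (-5) = 3 - 1*(-5) = 3 + 5 = 8)
(6⁴ + v)*J = (6⁴ + 234)*8 = (1296 + 234)*8 = 1530*8 = 12240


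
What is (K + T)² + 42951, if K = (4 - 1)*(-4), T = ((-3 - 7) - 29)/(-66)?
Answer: 20851285/484 ≈ 43081.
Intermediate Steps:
T = 13/22 (T = (-10 - 29)*(-1/66) = -39*(-1/66) = 13/22 ≈ 0.59091)
K = -12 (K = 3*(-4) = -12)
(K + T)² + 42951 = (-12 + 13/22)² + 42951 = (-251/22)² + 42951 = 63001/484 + 42951 = 20851285/484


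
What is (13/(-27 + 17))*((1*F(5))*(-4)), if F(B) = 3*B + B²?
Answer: 208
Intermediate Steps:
F(B) = B² + 3*B
(13/(-27 + 17))*((1*F(5))*(-4)) = (13/(-27 + 17))*((1*(5*(3 + 5)))*(-4)) = (13/(-10))*((1*(5*8))*(-4)) = (13*(-⅒))*((1*40)*(-4)) = -52*(-4) = -13/10*(-160) = 208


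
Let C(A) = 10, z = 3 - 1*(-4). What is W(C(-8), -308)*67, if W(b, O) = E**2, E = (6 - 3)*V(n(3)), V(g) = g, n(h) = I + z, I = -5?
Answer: 2412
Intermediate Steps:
z = 7 (z = 3 + 4 = 7)
n(h) = 2 (n(h) = -5 + 7 = 2)
E = 6 (E = (6 - 3)*2 = 3*2 = 6)
W(b, O) = 36 (W(b, O) = 6**2 = 36)
W(C(-8), -308)*67 = 36*67 = 2412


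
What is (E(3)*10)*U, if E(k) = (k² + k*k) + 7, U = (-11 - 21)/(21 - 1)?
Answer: -400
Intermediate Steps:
U = -8/5 (U = -32/20 = -32*1/20 = -8/5 ≈ -1.6000)
E(k) = 7 + 2*k² (E(k) = (k² + k²) + 7 = 2*k² + 7 = 7 + 2*k²)
(E(3)*10)*U = ((7 + 2*3²)*10)*(-8/5) = ((7 + 2*9)*10)*(-8/5) = ((7 + 18)*10)*(-8/5) = (25*10)*(-8/5) = 250*(-8/5) = -400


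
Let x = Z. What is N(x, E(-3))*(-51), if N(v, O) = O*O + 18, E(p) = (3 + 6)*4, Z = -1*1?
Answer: -67014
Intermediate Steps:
Z = -1
E(p) = 36 (E(p) = 9*4 = 36)
x = -1
N(v, O) = 18 + O**2 (N(v, O) = O**2 + 18 = 18 + O**2)
N(x, E(-3))*(-51) = (18 + 36**2)*(-51) = (18 + 1296)*(-51) = 1314*(-51) = -67014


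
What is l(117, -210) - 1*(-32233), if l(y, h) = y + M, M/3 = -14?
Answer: 32308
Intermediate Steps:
M = -42 (M = 3*(-14) = -42)
l(y, h) = -42 + y (l(y, h) = y - 42 = -42 + y)
l(117, -210) - 1*(-32233) = (-42 + 117) - 1*(-32233) = 75 + 32233 = 32308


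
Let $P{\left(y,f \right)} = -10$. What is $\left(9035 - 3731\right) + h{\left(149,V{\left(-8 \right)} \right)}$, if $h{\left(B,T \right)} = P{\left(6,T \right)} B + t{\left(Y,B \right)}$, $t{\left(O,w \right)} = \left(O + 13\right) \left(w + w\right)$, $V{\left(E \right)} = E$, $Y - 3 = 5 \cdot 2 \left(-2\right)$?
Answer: $2622$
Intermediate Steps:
$Y = -17$ ($Y = 3 + 5 \cdot 2 \left(-2\right) = 3 + 10 \left(-2\right) = 3 - 20 = -17$)
$t{\left(O,w \right)} = 2 w \left(13 + O\right)$ ($t{\left(O,w \right)} = \left(13 + O\right) 2 w = 2 w \left(13 + O\right)$)
$h{\left(B,T \right)} = - 18 B$ ($h{\left(B,T \right)} = - 10 B + 2 B \left(13 - 17\right) = - 10 B + 2 B \left(-4\right) = - 10 B - 8 B = - 18 B$)
$\left(9035 - 3731\right) + h{\left(149,V{\left(-8 \right)} \right)} = \left(9035 - 3731\right) - 2682 = 5304 - 2682 = 2622$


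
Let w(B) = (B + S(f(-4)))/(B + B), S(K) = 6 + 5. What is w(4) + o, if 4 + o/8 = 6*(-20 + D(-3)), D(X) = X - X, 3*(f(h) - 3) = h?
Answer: -7921/8 ≈ -990.13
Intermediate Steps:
f(h) = 3 + h/3
D(X) = 0
S(K) = 11
w(B) = (11 + B)/(2*B) (w(B) = (B + 11)/(B + B) = (11 + B)/((2*B)) = (11 + B)*(1/(2*B)) = (11 + B)/(2*B))
o = -992 (o = -32 + 8*(6*(-20 + 0)) = -32 + 8*(6*(-20)) = -32 + 8*(-120) = -32 - 960 = -992)
w(4) + o = (1/2)*(11 + 4)/4 - 992 = (1/2)*(1/4)*15 - 992 = 15/8 - 992 = -7921/8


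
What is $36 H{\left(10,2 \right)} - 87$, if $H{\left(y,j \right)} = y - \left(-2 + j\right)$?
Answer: $273$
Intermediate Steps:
$H{\left(y,j \right)} = 2 + y - j$
$36 H{\left(10,2 \right)} - 87 = 36 \left(2 + 10 - 2\right) - 87 = 36 \cdot 10 - 87 = 360 - 87 = 273$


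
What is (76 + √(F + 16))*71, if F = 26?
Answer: 5396 + 71*√42 ≈ 5856.1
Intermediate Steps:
(76 + √(F + 16))*71 = (76 + √(26 + 16))*71 = (76 + √42)*71 = 5396 + 71*√42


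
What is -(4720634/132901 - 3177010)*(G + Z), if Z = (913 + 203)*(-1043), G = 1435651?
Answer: 114702390042500288/132901 ≈ 8.6307e+11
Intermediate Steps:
Z = -1163988 (Z = 1116*(-1043) = -1163988)
-(4720634/132901 - 3177010)*(G + Z) = -(4720634/132901 - 3177010)*(1435651 - 1163988) = -(4720634*(1/132901) - 3177010)*271663 = -(4720634/132901 - 3177010)*271663 = -(-422223085376)*271663/132901 = -1*(-114702390042500288/132901) = 114702390042500288/132901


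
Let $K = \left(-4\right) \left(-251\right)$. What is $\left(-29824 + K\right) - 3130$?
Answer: $-31950$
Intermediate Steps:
$K = 1004$
$\left(-29824 + K\right) - 3130 = \left(-29824 + 1004\right) - 3130 = -28820 - 3130 = -31950$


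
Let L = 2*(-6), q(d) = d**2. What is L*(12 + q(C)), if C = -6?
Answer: -576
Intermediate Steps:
L = -12
L*(12 + q(C)) = -12*(12 + (-6)**2) = -12*(12 + 36) = -12*48 = -576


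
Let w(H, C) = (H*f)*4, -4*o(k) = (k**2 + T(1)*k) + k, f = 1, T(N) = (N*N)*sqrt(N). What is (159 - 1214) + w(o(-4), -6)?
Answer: -1063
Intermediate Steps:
T(N) = N**(5/2) (T(N) = N**2*sqrt(N) = N**(5/2))
o(k) = -k/2 - k**2/4 (o(k) = -((k**2 + 1**(5/2)*k) + k)/4 = -((k**2 + 1*k) + k)/4 = -((k**2 + k) + k)/4 = -((k + k**2) + k)/4 = -(k**2 + 2*k)/4 = -k/2 - k**2/4)
w(H, C) = 4*H (w(H, C) = (H*1)*4 = H*4 = 4*H)
(159 - 1214) + w(o(-4), -6) = (159 - 1214) + 4*(-1/4*(-4)*(2 - 4)) = -1055 + 4*(-1/4*(-4)*(-2)) = -1055 + 4*(-2) = -1055 - 8 = -1063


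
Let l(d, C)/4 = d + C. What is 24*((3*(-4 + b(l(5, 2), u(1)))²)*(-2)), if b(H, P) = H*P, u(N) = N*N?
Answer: -82944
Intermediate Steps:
l(d, C) = 4*C + 4*d (l(d, C) = 4*(d + C) = 4*(C + d) = 4*C + 4*d)
u(N) = N²
24*((3*(-4 + b(l(5, 2), u(1)))²)*(-2)) = 24*((3*(-4 + (4*2 + 4*5)*1²)²)*(-2)) = 24*((3*(-4 + (8 + 20)*1)²)*(-2)) = 24*((3*(-4 + 28*1)²)*(-2)) = 24*((3*(-4 + 28)²)*(-2)) = 24*((3*24²)*(-2)) = 24*((3*576)*(-2)) = 24*(1728*(-2)) = 24*(-3456) = -82944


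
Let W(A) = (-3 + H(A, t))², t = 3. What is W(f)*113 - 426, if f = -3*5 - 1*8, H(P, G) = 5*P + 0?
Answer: 1572986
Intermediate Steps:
H(P, G) = 5*P
f = -23 (f = -15 - 8 = -23)
W(A) = (-3 + 5*A)²
W(f)*113 - 426 = (-3 + 5*(-23))²*113 - 426 = (-3 - 115)²*113 - 426 = (-118)²*113 - 426 = 13924*113 - 426 = 1573412 - 426 = 1572986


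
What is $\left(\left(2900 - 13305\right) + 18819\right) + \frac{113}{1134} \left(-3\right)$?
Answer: $\frac{3180379}{378} \approx 8413.7$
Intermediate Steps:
$\left(\left(2900 - 13305\right) + 18819\right) + \frac{113}{1134} \left(-3\right) = \left(-10405 + 18819\right) + 113 \cdot \frac{1}{1134} \left(-3\right) = 8414 + \frac{113}{1134} \left(-3\right) = 8414 - \frac{113}{378} = \frac{3180379}{378}$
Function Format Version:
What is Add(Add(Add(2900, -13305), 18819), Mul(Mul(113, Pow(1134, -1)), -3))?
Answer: Rational(3180379, 378) ≈ 8413.7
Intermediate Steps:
Add(Add(Add(2900, -13305), 18819), Mul(Mul(113, Pow(1134, -1)), -3)) = Add(Add(-10405, 18819), Mul(Mul(113, Rational(1, 1134)), -3)) = Add(8414, Mul(Rational(113, 1134), -3)) = Add(8414, Rational(-113, 378)) = Rational(3180379, 378)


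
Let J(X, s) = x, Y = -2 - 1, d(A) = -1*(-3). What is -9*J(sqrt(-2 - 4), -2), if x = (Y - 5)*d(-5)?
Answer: 216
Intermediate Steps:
d(A) = 3
Y = -3
x = -24 (x = (-3 - 5)*3 = -8*3 = -24)
J(X, s) = -24
-9*J(sqrt(-2 - 4), -2) = -9*(-24) = 216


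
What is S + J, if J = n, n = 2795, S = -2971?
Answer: -176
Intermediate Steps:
J = 2795
S + J = -2971 + 2795 = -176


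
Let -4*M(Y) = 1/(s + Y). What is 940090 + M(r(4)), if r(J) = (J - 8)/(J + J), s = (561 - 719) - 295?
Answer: 1705323261/1814 ≈ 9.4009e+5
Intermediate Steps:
s = -453 (s = -158 - 295 = -453)
r(J) = (-8 + J)/(2*J) (r(J) = (-8 + J)/((2*J)) = (-8 + J)*(1/(2*J)) = (-8 + J)/(2*J))
M(Y) = -1/(4*(-453 + Y))
940090 + M(r(4)) = 940090 - 1/(-1812 + 4*((½)*(-8 + 4)/4)) = 940090 - 1/(-1812 + 4*((½)*(¼)*(-4))) = 940090 - 1/(-1812 + 4*(-½)) = 940090 - 1/(-1812 - 2) = 940090 - 1/(-1814) = 940090 - 1*(-1/1814) = 940090 + 1/1814 = 1705323261/1814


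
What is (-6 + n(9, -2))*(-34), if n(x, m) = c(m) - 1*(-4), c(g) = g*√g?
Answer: 68 + 68*I*√2 ≈ 68.0 + 96.167*I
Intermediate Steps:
c(g) = g^(3/2)
n(x, m) = 4 + m^(3/2) (n(x, m) = m^(3/2) - 1*(-4) = m^(3/2) + 4 = 4 + m^(3/2))
(-6 + n(9, -2))*(-34) = (-6 + (4 + (-2)^(3/2)))*(-34) = (-6 + (4 - 2*I*√2))*(-34) = (-2 - 2*I*√2)*(-34) = 68 + 68*I*√2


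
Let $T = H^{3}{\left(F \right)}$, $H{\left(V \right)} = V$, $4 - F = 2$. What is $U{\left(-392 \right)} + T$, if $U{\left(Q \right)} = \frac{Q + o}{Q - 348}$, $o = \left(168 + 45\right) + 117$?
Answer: $\frac{2991}{370} \approx 8.0838$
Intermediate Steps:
$F = 2$ ($F = 4 - 2 = 2$)
$o = 330$ ($o = 213 + 117 = 330$)
$U{\left(Q \right)} = \frac{330 + Q}{-348 + Q}$ ($U{\left(Q \right)} = \frac{Q + 330}{Q - 348} = \frac{330 + Q}{-348 + Q}$)
$T = 8$ ($T = 2^{3} = 8$)
$U{\left(-392 \right)} + T = \frac{330 - 392}{-348 - 392} + 8 = \frac{1}{-740} \left(-62\right) + 8 = \left(- \frac{1}{740}\right) \left(-62\right) + 8 = \frac{31}{370} + 8 = \frac{2991}{370}$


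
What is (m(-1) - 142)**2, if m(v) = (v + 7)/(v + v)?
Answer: 21025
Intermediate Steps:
m(v) = (7 + v)/(2*v) (m(v) = (7 + v)/((2*v)) = (7 + v)*(1/(2*v)) = (7 + v)/(2*v))
(m(-1) - 142)**2 = ((1/2)*(7 - 1)/(-1) - 142)**2 = ((1/2)*(-1)*6 - 142)**2 = (-3 - 142)**2 = (-145)**2 = 21025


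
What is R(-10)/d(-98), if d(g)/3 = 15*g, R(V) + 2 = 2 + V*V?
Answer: -10/441 ≈ -0.022676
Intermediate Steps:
R(V) = V**2 (R(V) = -2 + (2 + V*V) = -2 + (2 + V**2) = V**2)
d(g) = 45*g (d(g) = 3*(15*g) = 45*g)
R(-10)/d(-98) = (-10)**2/((45*(-98))) = 100/(-4410) = 100*(-1/4410) = -10/441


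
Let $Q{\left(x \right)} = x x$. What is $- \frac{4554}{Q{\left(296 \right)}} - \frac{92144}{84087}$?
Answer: $- \frac{4228110451}{3683683296} \approx -1.1478$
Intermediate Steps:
$Q{\left(x \right)} = x^{2}$
$- \frac{4554}{Q{\left(296 \right)}} - \frac{92144}{84087} = - \frac{4554}{296^{2}} - \frac{92144}{84087} = - \frac{4554}{87616} - \frac{92144}{84087} = \left(-4554\right) \frac{1}{87616} - \frac{92144}{84087} = - \frac{2277}{43808} - \frac{92144}{84087} = - \frac{4228110451}{3683683296}$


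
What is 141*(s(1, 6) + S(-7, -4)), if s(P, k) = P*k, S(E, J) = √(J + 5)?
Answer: 987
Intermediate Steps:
S(E, J) = √(5 + J)
141*(s(1, 6) + S(-7, -4)) = 141*(1*6 + √(5 - 4)) = 141*(6 + √1) = 141*(6 + 1) = 141*7 = 987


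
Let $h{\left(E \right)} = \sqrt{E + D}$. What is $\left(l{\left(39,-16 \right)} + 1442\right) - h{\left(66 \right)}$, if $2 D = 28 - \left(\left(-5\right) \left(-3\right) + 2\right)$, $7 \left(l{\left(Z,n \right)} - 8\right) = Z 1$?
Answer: $\frac{10189}{7} - \frac{\sqrt{286}}{2} \approx 1447.1$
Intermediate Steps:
$l{\left(Z,n \right)} = 8 + \frac{Z}{7}$ ($l{\left(Z,n \right)} = 8 + \frac{Z 1}{7} = 8 + \frac{Z}{7}$)
$D = \frac{11}{2}$ ($D = \frac{28 - \left(\left(-5\right) \left(-3\right) + 2\right)}{2} = \frac{28 - \left(15 + 2\right)}{2} = \frac{28 - 17}{2} = \frac{1}{2} \cdot 11 = \frac{11}{2} \approx 5.5$)
$h{\left(E \right)} = \sqrt{\frac{11}{2} + E}$ ($h{\left(E \right)} = \sqrt{E + \frac{11}{2}} = \sqrt{\frac{11}{2} + E}$)
$\left(l{\left(39,-16 \right)} + 1442\right) - h{\left(66 \right)} = \left(\left(8 + \frac{1}{7} \cdot 39\right) + 1442\right) - \frac{\sqrt{22 + 4 \cdot 66}}{2} = \left(\left(8 + \frac{39}{7}\right) + 1442\right) - \frac{\sqrt{22 + 264}}{2} = \left(\frac{95}{7} + 1442\right) - \frac{\sqrt{286}}{2} = \frac{10189}{7} - \frac{\sqrt{286}}{2}$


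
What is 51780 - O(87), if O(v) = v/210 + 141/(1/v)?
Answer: 2765881/70 ≈ 39513.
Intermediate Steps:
O(v) = 29611*v/210 (O(v) = v*(1/210) + 141*v = v/210 + 141*v = 29611*v/210)
51780 - O(87) = 51780 - 29611*87/210 = 51780 - 1*858719/70 = 51780 - 858719/70 = 2765881/70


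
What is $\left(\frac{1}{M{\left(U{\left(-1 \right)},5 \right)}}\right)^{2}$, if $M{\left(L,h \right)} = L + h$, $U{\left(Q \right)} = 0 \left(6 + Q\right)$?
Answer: $\frac{1}{25} \approx 0.04$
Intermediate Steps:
$U{\left(Q \right)} = 0$
$\left(\frac{1}{M{\left(U{\left(-1 \right)},5 \right)}}\right)^{2} = \left(\frac{1}{0 + 5}\right)^{2} = \left(\frac{1}{5}\right)^{2} = \frac{1}{25}$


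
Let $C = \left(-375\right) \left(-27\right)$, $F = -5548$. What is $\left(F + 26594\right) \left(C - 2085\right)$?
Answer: $169209840$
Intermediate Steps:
$C = 10125$
$\left(F + 26594\right) \left(C - 2085\right) = \left(-5548 + 26594\right) \left(10125 - 2085\right) = 21046 \cdot 8040 = 169209840$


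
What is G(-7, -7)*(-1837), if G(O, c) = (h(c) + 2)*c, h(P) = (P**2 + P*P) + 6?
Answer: 1363054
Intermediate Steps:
h(P) = 6 + 2*P**2 (h(P) = (P**2 + P**2) + 6 = 2*P**2 + 6 = 6 + 2*P**2)
G(O, c) = c*(8 + 2*c**2) (G(O, c) = ((6 + 2*c**2) + 2)*c = (8 + 2*c**2)*c = c*(8 + 2*c**2))
G(-7, -7)*(-1837) = (2*(-7)*(4 + (-7)**2))*(-1837) = (2*(-7)*(4 + 49))*(-1837) = (2*(-7)*53)*(-1837) = -742*(-1837) = 1363054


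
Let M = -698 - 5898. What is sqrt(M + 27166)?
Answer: 11*sqrt(170) ≈ 143.42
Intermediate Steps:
M = -6596
sqrt(M + 27166) = sqrt(-6596 + 27166) = sqrt(20570) = 11*sqrt(170)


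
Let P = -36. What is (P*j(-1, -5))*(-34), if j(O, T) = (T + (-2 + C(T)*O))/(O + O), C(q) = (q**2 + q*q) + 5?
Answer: 37944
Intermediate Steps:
C(q) = 5 + 2*q**2 (C(q) = (q**2 + q**2) + 5 = 2*q**2 + 5 = 5 + 2*q**2)
j(O, T) = (-2 + T + O*(5 + 2*T**2))/(2*O) (j(O, T) = (T + (-2 + (5 + 2*T**2)*O))/(O + O) = (T + (-2 + O*(5 + 2*T**2)))/((2*O)) = (-2 + T + O*(5 + 2*T**2))*(1/(2*O)) = (-2 + T + O*(5 + 2*T**2))/(2*O))
(P*j(-1, -5))*(-34) = -18*(-2 - 5 - (5 + 2*(-5)**2))/(-1)*(-34) = -18*(-1)*(-2 - 5 - (5 + 2*25))*(-34) = -18*(-1)*(-2 - 5 - (5 + 50))*(-34) = -18*(-1)*(-2 - 5 - 1*55)*(-34) = -18*(-1)*(-2 - 5 - 55)*(-34) = -18*(-1)*(-62)*(-34) = -36*31*(-34) = -1116*(-34) = 37944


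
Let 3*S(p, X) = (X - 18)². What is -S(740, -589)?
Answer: -368449/3 ≈ -1.2282e+5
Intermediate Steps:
S(p, X) = (-18 + X)²/3 (S(p, X) = (X - 18)²/3 = (-18 + X)²/3)
-S(740, -589) = -(-18 - 589)²/3 = -(-607)²/3 = -368449/3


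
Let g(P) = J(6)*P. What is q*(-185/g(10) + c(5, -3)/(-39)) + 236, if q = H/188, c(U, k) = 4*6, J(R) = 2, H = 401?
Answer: 2101423/9776 ≈ 214.96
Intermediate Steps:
c(U, k) = 24
g(P) = 2*P
q = 401/188 ≈ 2.1330
q*(-185/g(10) + c(5, -3)/(-39)) + 236 = 401*(-185/(2*10) + 24/(-39))/188 + 236 = 401*(-185/20 + 24*(-1/39))/188 + 236 = 401*(-185*1/20 - 8/13)/188 + 236 = 401*(-37/4 - 8/13)/188 + 236 = (401/188)*(-513/52) + 236 = -205713/9776 + 236 = 2101423/9776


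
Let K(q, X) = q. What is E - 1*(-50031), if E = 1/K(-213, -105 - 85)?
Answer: 10656602/213 ≈ 50031.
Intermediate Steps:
E = -1/213 (E = 1/(-213) = -1/213 ≈ -0.0046948)
E - 1*(-50031) = -1/213 - 1*(-50031) = -1/213 + 50031 = 10656602/213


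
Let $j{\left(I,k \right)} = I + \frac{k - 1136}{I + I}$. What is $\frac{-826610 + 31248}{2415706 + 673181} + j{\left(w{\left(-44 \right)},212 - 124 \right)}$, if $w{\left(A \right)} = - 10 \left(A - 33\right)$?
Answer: $\frac{914585048386}{1189221495} \approx 769.06$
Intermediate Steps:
$w{\left(A \right)} = 330 - 10 A$ ($w{\left(A \right)} = - 10 \left(-33 + A\right) = 330 - 10 A$)
$j{\left(I,k \right)} = I + \frac{-1136 + k}{2 I}$
$\frac{-826610 + 31248}{2415706 + 673181} + j{\left(w{\left(-44 \right)},212 - 124 \right)} = \frac{-826610 + 31248}{2415706 + 673181} + \frac{-568 + \left(330 - -440\right)^{2} + \frac{212 - 124}{2}}{330 - -440} = - \frac{795362}{3088887} + \frac{-568 + \left(330 + 440\right)^{2} + \frac{1}{2} \cdot 88}{330 + 440} = \left(-795362\right) \frac{1}{3088887} + \frac{-568 + 770^{2} + 44}{770} = - \frac{795362}{3088887} + \frac{-568 + 592900 + 44}{770} = - \frac{795362}{3088887} + \frac{1}{770} \cdot 592376 = - \frac{795362}{3088887} + \frac{296188}{385} = \frac{914585048386}{1189221495}$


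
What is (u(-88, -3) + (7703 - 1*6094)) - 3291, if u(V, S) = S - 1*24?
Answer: -1709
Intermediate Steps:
u(V, S) = -24 + S (u(V, S) = S - 24 = -24 + S)
(u(-88, -3) + (7703 - 1*6094)) - 3291 = ((-24 - 3) + (7703 - 1*6094)) - 3291 = (-27 + (7703 - 6094)) - 3291 = (-27 + 1609) - 3291 = 1582 - 3291 = -1709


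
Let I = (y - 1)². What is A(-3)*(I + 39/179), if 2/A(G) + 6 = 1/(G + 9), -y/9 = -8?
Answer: -10828536/6265 ≈ -1728.4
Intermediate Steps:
y = 72 (y = -9*(-8) = 72)
I = 5041 (I = (72 - 1)² = 71² = 5041)
A(G) = 2/(-6 + 1/(9 + G)) (A(G) = 2/(-6 + 1/(G + 9)) = 2/(-6 + 1/(9 + G)))
A(-3)*(I + 39/179) = (2*(-9 - 1*(-3))/(53 + 6*(-3)))*(5041 + 39/179) = (2*(-9 + 3)/(53 - 18))*(5041 + 39*(1/179)) = (2*(-6)/35)*(5041 + 39/179) = (2*(1/35)*(-6))*(902378/179) = -12/35*902378/179 = -10828536/6265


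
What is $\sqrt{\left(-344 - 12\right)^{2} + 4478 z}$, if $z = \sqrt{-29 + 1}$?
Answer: $2 \sqrt{31684 + 2239 i \sqrt{7}} \approx 357.54 + 33.137 i$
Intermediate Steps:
$z = 2 i \sqrt{7}$ ($z = \sqrt{-28} = 2 i \sqrt{7} \approx 5.2915 i$)
$\sqrt{\left(-344 - 12\right)^{2} + 4478 z} = \sqrt{\left(-344 - 12\right)^{2} + 4478 \cdot 2 i \sqrt{7}} = \sqrt{\left(-344 - 12\right)^{2} + 8956 i \sqrt{7}} = \sqrt{\left(-356\right)^{2} + 8956 i \sqrt{7}} = \sqrt{126736 + 8956 i \sqrt{7}}$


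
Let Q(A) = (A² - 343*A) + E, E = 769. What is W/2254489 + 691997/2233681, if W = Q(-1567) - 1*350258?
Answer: 25829733246/17424945481 ≈ 1.4823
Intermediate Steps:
Q(A) = 769 + A² - 343*A (Q(A) = (A² - 343*A) + 769 = 769 + A² - 343*A)
W = 2643481 (W = (769 + (-1567)² - 343*(-1567)) - 1*350258 = (769 + 2455489 + 537481) - 350258 = 2993739 - 350258 = 2643481)
W/2254489 + 691997/2233681 = 2643481/2254489 + 691997/2233681 = 25829733246/17424945481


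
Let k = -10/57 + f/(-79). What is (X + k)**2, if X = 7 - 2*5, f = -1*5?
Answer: 196392196/20277009 ≈ 9.6855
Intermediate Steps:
f = -5
k = -505/4503 (k = -10/57 - 5/(-79) = -10*1/57 - 5*(-1/79) = -10/57 + 5/79 = -505/4503 ≈ -0.11215)
X = -3 (X = 7 - 10 = -3)
(X + k)**2 = (-3 - 505/4503)**2 = (-14014/4503)**2 = 196392196/20277009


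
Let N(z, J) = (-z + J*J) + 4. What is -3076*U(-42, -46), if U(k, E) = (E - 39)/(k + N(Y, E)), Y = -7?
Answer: 52292/417 ≈ 125.40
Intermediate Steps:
N(z, J) = 4 + J**2 - z (N(z, J) = (-z + J**2) + 4 = (J**2 - z) + 4 = 4 + J**2 - z)
U(k, E) = (-39 + E)/(11 + k + E**2) (U(k, E) = (E - 39)/(k + (4 + E**2 - 1*(-7))) = (-39 + E)/(k + (4 + E**2 + 7)) = (-39 + E)/(k + (11 + E**2)) = (-39 + E)/(11 + k + E**2))
-3076*U(-42, -46) = -3076*(-39 - 46)/(11 - 42 + (-46)**2) = -3076*(-85)/(11 - 42 + 2116) = -3076*(-85)/2085 = -3076*(-17/417) = 52292/417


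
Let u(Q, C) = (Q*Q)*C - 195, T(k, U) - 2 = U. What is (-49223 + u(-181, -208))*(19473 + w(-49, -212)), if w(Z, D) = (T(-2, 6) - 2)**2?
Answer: -133904040354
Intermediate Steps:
T(k, U) = 2 + U
u(Q, C) = -195 + C*Q**2 (u(Q, C) = Q**2*C - 195 = C*Q**2 - 195 = -195 + C*Q**2)
w(Z, D) = 36 (w(Z, D) = ((2 + 6) - 2)**2 = (8 - 2)**2 = 6**2 = 36)
(-49223 + u(-181, -208))*(19473 + w(-49, -212)) = (-49223 + (-195 - 208*(-181)**2))*(19473 + 36) = (-49223 + (-195 - 208*32761))*19509 = (-49223 + (-195 - 6814288))*19509 = (-49223 - 6814483)*19509 = -6863706*19509 = -133904040354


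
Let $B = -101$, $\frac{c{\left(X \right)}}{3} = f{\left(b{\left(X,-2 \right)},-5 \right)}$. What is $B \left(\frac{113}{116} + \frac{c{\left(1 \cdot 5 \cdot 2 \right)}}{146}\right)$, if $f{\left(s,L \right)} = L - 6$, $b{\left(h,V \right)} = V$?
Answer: $- \frac{639835}{8468} \approx -75.559$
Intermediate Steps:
$f{\left(s,L \right)} = -6 + L$ ($f{\left(s,L \right)} = L - 6 = -6 + L$)
$c{\left(X \right)} = -33$ ($c{\left(X \right)} = 3 \left(-6 - 5\right) = 3 \left(-11\right) = -33$)
$B \left(\frac{113}{116} + \frac{c{\left(1 \cdot 5 \cdot 2 \right)}}{146}\right) = - 101 \left(\frac{113}{116} - \frac{33}{146}\right) = \left(-101\right) \frac{6335}{8468} = - \frac{639835}{8468}$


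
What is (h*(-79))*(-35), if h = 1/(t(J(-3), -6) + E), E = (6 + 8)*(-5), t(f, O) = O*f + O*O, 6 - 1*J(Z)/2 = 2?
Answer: -2765/82 ≈ -33.719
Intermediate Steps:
J(Z) = 8 (J(Z) = 12 - 2*2 = 12 - 4 = 8)
t(f, O) = O² + O*f (t(f, O) = O*f + O² = O² + O*f)
E = -70 (E = 14*(-5) = -70)
h = -1/82 (h = 1/(-6*(-6 + 8) - 70) = 1/(-6*2 - 70) = 1/(-12 - 70) = 1/(-82) = -1/82 ≈ -0.012195)
(h*(-79))*(-35) = -1/82*(-79)*(-35) = (79/82)*(-35) = -2765/82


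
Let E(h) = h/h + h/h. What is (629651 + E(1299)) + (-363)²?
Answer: 761422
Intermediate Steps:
E(h) = 2 (E(h) = 1 + 1 = 2)
(629651 + E(1299)) + (-363)² = (629651 + 2) + (-363)² = 629653 + 131769 = 761422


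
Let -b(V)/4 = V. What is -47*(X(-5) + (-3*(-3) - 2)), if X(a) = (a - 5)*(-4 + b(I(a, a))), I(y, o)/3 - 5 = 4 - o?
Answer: -81169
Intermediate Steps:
I(y, o) = 27 - 3*o (I(y, o) = 15 + 3*(4 - o) = 15 + (12 - 3*o) = 27 - 3*o)
b(V) = -4*V
X(a) = (-112 + 12*a)*(-5 + a) (X(a) = (a - 5)*(-4 - 4*(27 - 3*a)) = (-5 + a)*(-4 + (-108 + 12*a)) = (-5 + a)*(-112 + 12*a) = (-112 + 12*a)*(-5 + a))
-47*(X(-5) + (-3*(-3) - 2)) = -47*((560 - 172*(-5) + 12*(-5)**2) + (-3*(-3) - 2)) = -47*((560 + 860 + 12*25) + (9 - 2)) = -47*((560 + 860 + 300) + 7) = -47*(1720 + 7) = -47*1727 = -81169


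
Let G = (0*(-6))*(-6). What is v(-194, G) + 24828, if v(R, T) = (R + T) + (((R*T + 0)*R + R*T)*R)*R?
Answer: 24634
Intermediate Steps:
G = 0 (G = 0*(-6) = 0)
v(R, T) = R + T + R**2*(R*T + T*R**2) (v(R, T) = (R + T) + (((R*T)*R + R*T)*R)*R = (R + T) + ((T*R**2 + R*T)*R)*R = (R + T) + ((R*T + T*R**2)*R)*R = (R + T) + (R*(R*T + T*R**2))*R = (R + T) + R**2*(R*T + T*R**2) = R + T + R**2*(R*T + T*R**2))
v(-194, G) + 24828 = (-194 + 0 + 0*(-194)**3 + 0*(-194)**4) + 24828 = (-194 + 0 + 0*(-7301384) + 0*1416468496) + 24828 = (-194 + 0 + 0 + 0) + 24828 = -194 + 24828 = 24634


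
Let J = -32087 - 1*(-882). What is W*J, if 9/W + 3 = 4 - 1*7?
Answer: 93615/2 ≈ 46808.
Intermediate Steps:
J = -31205 (J = -32087 + 882 = -31205)
W = -3/2 (W = 9/(-3 + (4 - 1*7)) = 9/(-3 + (4 - 7)) = 9/(-3 - 3) = 9/(-6) = 9*(-1/6) = -3/2 ≈ -1.5000)
W*J = -3/2*(-31205) = 93615/2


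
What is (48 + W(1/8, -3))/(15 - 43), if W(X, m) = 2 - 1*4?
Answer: -23/14 ≈ -1.6429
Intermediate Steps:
W(X, m) = -2 (W(X, m) = 2 - 4 = -2)
(48 + W(1/8, -3))/(15 - 43) = (48 - 2)/(15 - 43) = 46/(-28) = 46*(-1/28) = -23/14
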